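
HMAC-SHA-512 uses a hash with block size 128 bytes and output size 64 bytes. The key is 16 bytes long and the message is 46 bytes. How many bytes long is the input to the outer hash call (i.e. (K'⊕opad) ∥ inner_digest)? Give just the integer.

192

Key is 16 ≤ 128 bytes, zero-padded: |K'| = 128.
Outer input = (K'⊕opad) ∥ H(inner) → 128 + 64 = 192 bytes.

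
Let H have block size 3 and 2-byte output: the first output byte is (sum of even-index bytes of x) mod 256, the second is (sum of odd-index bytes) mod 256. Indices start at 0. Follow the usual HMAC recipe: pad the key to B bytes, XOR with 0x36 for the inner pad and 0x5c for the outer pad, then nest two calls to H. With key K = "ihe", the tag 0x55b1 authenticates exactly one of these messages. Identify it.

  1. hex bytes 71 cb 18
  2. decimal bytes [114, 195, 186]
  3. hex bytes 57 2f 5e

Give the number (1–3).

Key "ihe" = 69 68 65 is exactly B = 3 bytes: K' = 69 68 65.
K' ⊕ ipad = 5f 5e 53; K' ⊕ opad = 35 34 39.
m1: inner = H(5f 5e 53 71 cb 18) = 7d e7; tag = H(35 34 39 7d e7) = 55b1 ← matches
m2: inner = H(5f 5e 53 72 c3 ba) = 75 8a; tag = H(35 34 39 75 8a) = f8a9
m3: inner = H(5f 5e 53 57 2f 5e) = e1 13; tag = H(35 34 39 e1 13) = 8115

1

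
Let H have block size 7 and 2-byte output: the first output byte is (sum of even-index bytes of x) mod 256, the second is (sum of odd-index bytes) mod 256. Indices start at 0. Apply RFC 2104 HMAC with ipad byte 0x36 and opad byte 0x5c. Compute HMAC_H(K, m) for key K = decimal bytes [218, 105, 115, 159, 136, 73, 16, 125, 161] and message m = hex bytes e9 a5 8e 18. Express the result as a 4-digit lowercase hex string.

Key decimal bytes [218, 105, 115, 159, 136, 73, 16, 125, 161] = da 69 73 9f 88 49 10 7d a1 is 9 bytes > B = 7, so hash it first: H(key) = 86 ce, then zero-pad to 7 bytes: K' = 86 ce 00 00 00 00 00.
K' ⊕ ipad = b0 f8 36 36 36 36 36.  K' ⊕ opad = da 92 5c 5c 5c 5c 5c.
Inner input = (K'⊕ipad) ∥ m = b0 f8 36 36 36 36 36 ∥ e9 a5 8e 18.
Inner hash: even-index sum = 527 mod 256 = 15; odd-index sum = 731 mod 256 = 219 → 0f db.
Outer input = (K'⊕opad) ∥ inner = da 92 5c 5c 5c 5c 5c ∥ 0f db.
Outer hash (tag): even-index sum = 713 mod 256 = 201; odd-index sum = 345 mod 256 = 89 → c9 59.

c959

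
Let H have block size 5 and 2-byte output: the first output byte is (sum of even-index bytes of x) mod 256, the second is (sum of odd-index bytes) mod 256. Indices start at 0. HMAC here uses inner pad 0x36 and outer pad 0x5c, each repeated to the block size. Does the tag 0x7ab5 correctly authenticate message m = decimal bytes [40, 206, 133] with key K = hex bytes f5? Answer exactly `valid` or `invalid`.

Key hex bytes f5 is 1 byte ≤ B = 5; zero-pad to 5 bytes: K' = f5 00 00 00 00.
K' ⊕ ipad = c3 36 36 36 36; K' ⊕ opad = a9 5c 5c 5c 5c.
Inner hash: even-index sum = 509 mod 256 = 253; odd-index sum = 281 mod 256 = 25 → fd 19.
Outer hash (recomputed tag): even-index sum = 378 mod 256 = 122; odd-index sum = 437 mod 256 = 181 → 7a b5.
Recomputed tag = 7ab5; claimed = 7ab5 → match.

valid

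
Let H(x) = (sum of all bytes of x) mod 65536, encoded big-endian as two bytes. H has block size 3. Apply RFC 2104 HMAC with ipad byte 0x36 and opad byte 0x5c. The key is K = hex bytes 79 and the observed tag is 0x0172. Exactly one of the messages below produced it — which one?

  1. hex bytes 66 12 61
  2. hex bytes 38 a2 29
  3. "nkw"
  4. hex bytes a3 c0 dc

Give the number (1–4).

1

Key hex bytes 79 is 1 byte ≤ B = 3; zero-pad to 3 bytes: K' = 79 00 00.
K' ⊕ ipad = 4f 36 36; K' ⊕ opad = 25 5c 5c.
m1: inner = H(4f 36 36 66 12 61) = 01 94; tag = H(25 5c 5c 01 94) = 0172 ← matches
m2: inner = H(4f 36 36 38 a2 29) = 01 be; tag = H(25 5c 5c 01 be) = 019c
m3: inner = H(4f 36 36 6e 6b 77) = 02 0b; tag = H(25 5c 5c 02 0b) = 00ea
m4: inner = H(4f 36 36 a3 c0 dc) = 02 fa; tag = H(25 5c 5c 02 fa) = 01d9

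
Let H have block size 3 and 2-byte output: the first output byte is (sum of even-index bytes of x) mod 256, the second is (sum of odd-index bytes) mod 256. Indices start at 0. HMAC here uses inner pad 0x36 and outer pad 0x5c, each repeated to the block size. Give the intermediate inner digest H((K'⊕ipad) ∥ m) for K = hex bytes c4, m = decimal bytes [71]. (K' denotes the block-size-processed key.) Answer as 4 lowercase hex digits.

287d

Key hex bytes c4 is 1 byte ≤ B = 3; zero-pad to 3 bytes: K' = c4 00 00.
K' ⊕ ipad = f2 36 36.
Inner input = f2 36 36 ∥ 47.
Inner hash: even-index sum = 296 mod 256 = 40; odd-index sum = 125 mod 256 = 125 → 28 7d.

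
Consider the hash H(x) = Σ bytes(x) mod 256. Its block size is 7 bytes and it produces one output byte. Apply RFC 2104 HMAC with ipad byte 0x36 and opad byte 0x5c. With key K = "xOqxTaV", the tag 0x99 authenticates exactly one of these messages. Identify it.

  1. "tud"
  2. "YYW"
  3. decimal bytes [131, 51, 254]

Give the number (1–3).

1

Key "xOqxTaV" = 78 4f 71 78 54 61 56 is exactly B = 7 bytes: K' = 78 4f 71 78 54 61 56.
K' ⊕ ipad = 4e 79 47 4e 62 57 60; K' ⊕ opad = 24 13 2d 24 08 3d 0a.
m1: inner = H(4e 79 47 4e 62 57 60 74 75 64) = c2; tag = H(24 13 2d 24 08 3d 0a c2) = 99 ← matches
m2: inner = H(4e 79 47 4e 62 57 60 59 59 57) = 7e; tag = H(24 13 2d 24 08 3d 0a 7e) = 55
m3: inner = H(4e 79 47 4e 62 57 60 83 33 fe) = 29; tag = H(24 13 2d 24 08 3d 0a 29) = 00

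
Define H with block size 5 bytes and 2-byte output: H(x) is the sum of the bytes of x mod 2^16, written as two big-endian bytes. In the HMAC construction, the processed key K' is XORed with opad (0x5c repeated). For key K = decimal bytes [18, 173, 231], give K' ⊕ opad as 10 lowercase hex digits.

4ef1bb5c5c

Key decimal bytes [18, 173, 231] = 12 ad e7 is 3 bytes ≤ B = 5; zero-pad to 5 bytes: K' = 12 ad e7 00 00.
XOR each byte with 0x5c: 12⊕5c=4e, ad⊕5c=f1, e7⊕5c=bb, 00⊕5c=5c, 00⊕5c=5c.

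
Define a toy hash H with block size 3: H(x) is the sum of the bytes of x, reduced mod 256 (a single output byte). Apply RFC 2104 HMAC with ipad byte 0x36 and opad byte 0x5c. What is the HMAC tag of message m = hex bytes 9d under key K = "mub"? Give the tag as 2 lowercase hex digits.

27

Key "mub" = 6d 75 62 is exactly B = 3 bytes: K' = 6d 75 62.
K' ⊕ ipad = 5b 43 54.  K' ⊕ opad = 31 29 3e.
Inner input = (K'⊕ipad) ∥ m = 5b 43 54 ∥ 9d.
Inner hash: sum = 91+67+84+157 = 399; mod 256 = 143 → 8f.
Outer input = (K'⊕opad) ∥ inner = 31 29 3e ∥ 8f.
Outer hash (tag): sum = 49+41+62+143 = 295; mod 256 = 39 → 27.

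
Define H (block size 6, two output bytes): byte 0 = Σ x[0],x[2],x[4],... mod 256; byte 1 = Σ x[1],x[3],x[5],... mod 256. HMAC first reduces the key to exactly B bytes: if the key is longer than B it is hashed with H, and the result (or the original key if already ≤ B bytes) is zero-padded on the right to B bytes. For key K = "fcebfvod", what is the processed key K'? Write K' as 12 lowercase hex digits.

a09f00000000

|K| = 8 > B = 6, so first hash the key.
H(K): even-index sum = 416 mod 256 = 160; odd-index sum = 415 mod 256 = 159 → a0 9f.
Zero-pad H(K) = a0 9f to 6 bytes: K' = a0 9f 00 00 00 00.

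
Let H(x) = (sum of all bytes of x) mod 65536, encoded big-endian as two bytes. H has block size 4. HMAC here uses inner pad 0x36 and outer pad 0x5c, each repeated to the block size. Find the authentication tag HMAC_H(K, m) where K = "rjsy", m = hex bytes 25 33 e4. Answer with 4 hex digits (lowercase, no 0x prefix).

012a

Key "rjsy" = 72 6a 73 79 is exactly B = 4 bytes: K' = 72 6a 73 79.
K' ⊕ ipad = 44 5c 45 4f.  K' ⊕ opad = 2e 36 2f 25.
Inner input = (K'⊕ipad) ∥ m = 44 5c 45 4f ∥ 25 33 e4.
Inner hash: sum = 68+92+69+79+37+51+228 = 624 → 02 70.
Outer input = (K'⊕opad) ∥ inner = 2e 36 2f 25 ∥ 02 70.
Outer hash (tag): sum = 46+54+47+37+2+112 = 298 → 01 2a.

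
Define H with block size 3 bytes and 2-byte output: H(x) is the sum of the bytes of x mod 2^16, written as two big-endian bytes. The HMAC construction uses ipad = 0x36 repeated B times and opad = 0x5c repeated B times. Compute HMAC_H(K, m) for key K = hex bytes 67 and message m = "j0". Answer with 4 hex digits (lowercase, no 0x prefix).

Key hex bytes 67 is 1 byte ≤ B = 3; zero-pad to 3 bytes: K' = 67 00 00.
K' ⊕ ipad = 51 36 36.  K' ⊕ opad = 3b 5c 5c.
Inner input = (K'⊕ipad) ∥ m = 51 36 36 ∥ 6a 30.
Inner hash: sum = 81+54+54+106+48 = 343 → 01 57.
Outer input = (K'⊕opad) ∥ inner = 3b 5c 5c ∥ 01 57.
Outer hash (tag): sum = 59+92+92+1+87 = 331 → 01 4b.

014b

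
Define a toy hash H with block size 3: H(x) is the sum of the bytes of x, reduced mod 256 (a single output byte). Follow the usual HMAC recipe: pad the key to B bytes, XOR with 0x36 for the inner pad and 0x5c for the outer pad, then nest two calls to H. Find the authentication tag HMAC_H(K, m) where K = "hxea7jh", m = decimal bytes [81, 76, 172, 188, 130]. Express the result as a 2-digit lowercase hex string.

37

Key "hxea7jh" = 68 78 65 61 37 6a 68 is 7 bytes > B = 3, so hash it first: H(key) = af, then zero-pad to 3 bytes: K' = af 00 00.
K' ⊕ ipad = 99 36 36.  K' ⊕ opad = f3 5c 5c.
Inner input = (K'⊕ipad) ∥ m = 99 36 36 ∥ 51 4c ac bc 82.
Inner hash: sum = 153+54+54+81+76+172+188+130 = 908; mod 256 = 140 → 8c.
Outer input = (K'⊕opad) ∥ inner = f3 5c 5c ∥ 8c.
Outer hash (tag): sum = 243+92+92+140 = 567; mod 256 = 55 → 37.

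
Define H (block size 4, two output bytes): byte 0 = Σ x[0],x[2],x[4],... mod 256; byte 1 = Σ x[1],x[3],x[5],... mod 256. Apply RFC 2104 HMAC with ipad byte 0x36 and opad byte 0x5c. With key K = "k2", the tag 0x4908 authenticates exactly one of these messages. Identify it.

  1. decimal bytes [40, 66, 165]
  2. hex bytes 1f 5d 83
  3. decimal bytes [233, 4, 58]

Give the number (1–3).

Key "k2" = 6b 32 is 2 bytes ≤ B = 4; zero-pad to 4 bytes: K' = 6b 32 00 00.
K' ⊕ ipad = 5d 04 36 36; K' ⊕ opad = 37 6e 5c 5c.
m1: inner = H(5d 04 36 36 28 42 a5) = 60 7c; tag = H(37 6e 5c 5c 60 7c) = f346
m2: inner = H(5d 04 36 36 1f 5d 83) = 35 97; tag = H(37 6e 5c 5c 35 97) = c861
m3: inner = H(5d 04 36 36 e9 04 3a) = b6 3e; tag = H(37 6e 5c 5c b6 3e) = 4908 ← matches

3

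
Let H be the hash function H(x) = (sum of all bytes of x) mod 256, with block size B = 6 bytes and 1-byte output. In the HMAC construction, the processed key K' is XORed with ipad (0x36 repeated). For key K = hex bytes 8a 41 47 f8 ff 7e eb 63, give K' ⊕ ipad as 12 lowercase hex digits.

e33636363636

Key hex bytes 8a 41 47 f8 ff 7e eb 63 is 8 bytes > B = 6, so hash it first: H(key) = d5, then zero-pad to 6 bytes: K' = d5 00 00 00 00 00.
XOR each byte with 0x36: d5⊕36=e3, 00⊕36=36, 00⊕36=36, 00⊕36=36, 00⊕36=36, 00⊕36=36.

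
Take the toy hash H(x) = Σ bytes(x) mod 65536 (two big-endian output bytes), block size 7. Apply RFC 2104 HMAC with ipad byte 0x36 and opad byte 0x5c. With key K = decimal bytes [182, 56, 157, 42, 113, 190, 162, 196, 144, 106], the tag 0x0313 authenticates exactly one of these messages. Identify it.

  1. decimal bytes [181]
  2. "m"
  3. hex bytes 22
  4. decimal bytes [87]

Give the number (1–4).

3

Key decimal bytes [182, 56, 157, 42, 113, 190, 162, 196, 144, 106] = b6 38 9d 2a 71 be a2 c4 90 6a is 10 bytes > B = 7, so hash it first: H(key) = 05 44, then zero-pad to 7 bytes: K' = 05 44 00 00 00 00 00.
K' ⊕ ipad = 33 72 36 36 36 36 36; K' ⊕ opad = 59 18 5c 5c 5c 5c 5c.
m1: inner = H(33 72 36 36 36 36 36 b5) = 02 68; tag = H(59 18 5c 5c 5c 5c 5c 02 68) = 02a7
m2: inner = H(33 72 36 36 36 36 36 6d) = 02 20; tag = H(59 18 5c 5c 5c 5c 5c 02 20) = 025f
m3: inner = H(33 72 36 36 36 36 36 22) = 01 d5; tag = H(59 18 5c 5c 5c 5c 5c 01 d5) = 0313 ← matches
m4: inner = H(33 72 36 36 36 36 36 57) = 02 0a; tag = H(59 18 5c 5c 5c 5c 5c 02 0a) = 0249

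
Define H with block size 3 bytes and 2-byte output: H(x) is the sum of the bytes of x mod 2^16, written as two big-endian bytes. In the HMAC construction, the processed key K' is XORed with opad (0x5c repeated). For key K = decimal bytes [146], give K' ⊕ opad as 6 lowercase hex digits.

ce5c5c

Key decimal bytes [146] = 92 is 1 byte ≤ B = 3; zero-pad to 3 bytes: K' = 92 00 00.
XOR each byte with 0x5c: 92⊕5c=ce, 00⊕5c=5c, 00⊕5c=5c.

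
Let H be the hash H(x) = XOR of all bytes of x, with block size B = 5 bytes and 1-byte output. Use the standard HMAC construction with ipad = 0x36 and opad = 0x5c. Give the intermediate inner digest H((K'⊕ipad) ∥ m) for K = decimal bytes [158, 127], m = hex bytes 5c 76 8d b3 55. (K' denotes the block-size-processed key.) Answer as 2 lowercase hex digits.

96

Key decimal bytes [158, 127] = 9e 7f is 2 bytes ≤ B = 5; zero-pad to 5 bytes: K' = 9e 7f 00 00 00.
K' ⊕ ipad = a8 49 36 36 36.
Inner input = a8 49 36 36 36 ∥ 5c 76 8d b3 55.
Inner hash: XOR a8⊕49⊕36⊕36⊕36⊕5c⊕76⊕8d⊕b3⊕55 = 96.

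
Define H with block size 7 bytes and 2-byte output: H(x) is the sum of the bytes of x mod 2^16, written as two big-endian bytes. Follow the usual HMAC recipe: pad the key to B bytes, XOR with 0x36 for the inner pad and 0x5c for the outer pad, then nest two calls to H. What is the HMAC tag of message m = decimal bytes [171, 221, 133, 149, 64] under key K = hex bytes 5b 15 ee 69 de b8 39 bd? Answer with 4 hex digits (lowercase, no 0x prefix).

02be

Key hex bytes 5b 15 ee 69 de b8 39 bd is 8 bytes > B = 7, so hash it first: H(key) = 04 53, then zero-pad to 7 bytes: K' = 04 53 00 00 00 00 00.
K' ⊕ ipad = 32 65 36 36 36 36 36.  K' ⊕ opad = 58 0f 5c 5c 5c 5c 5c.
Inner input = (K'⊕ipad) ∥ m = 32 65 36 36 36 36 36 ∥ ab dd 85 95 40.
Inner hash: sum = 50+101+54+54+54+54+54+171+221+133+149+64 = 1159 → 04 87.
Outer input = (K'⊕opad) ∥ inner = 58 0f 5c 5c 5c 5c 5c ∥ 04 87.
Outer hash (tag): sum = 88+15+92+92+92+92+92+4+135 = 702 → 02 be.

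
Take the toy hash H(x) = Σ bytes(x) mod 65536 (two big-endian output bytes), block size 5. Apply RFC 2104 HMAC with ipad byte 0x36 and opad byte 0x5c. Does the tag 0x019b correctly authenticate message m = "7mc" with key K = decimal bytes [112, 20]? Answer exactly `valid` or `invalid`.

Key decimal bytes [112, 20] = 70 14 is 2 bytes ≤ B = 5; zero-pad to 5 bytes: K' = 70 14 00 00 00.
K' ⊕ ipad = 46 22 36 36 36; K' ⊕ opad = 2c 48 5c 5c 5c.
Inner hash: sum = 70+34+54+54+54+55+109+99 = 529 → 02 11.
Outer hash (recomputed tag): sum = 44+72+92+92+92+2+17 = 411 → 01 9b.
Recomputed tag = 019b; claimed = 019b → match.

valid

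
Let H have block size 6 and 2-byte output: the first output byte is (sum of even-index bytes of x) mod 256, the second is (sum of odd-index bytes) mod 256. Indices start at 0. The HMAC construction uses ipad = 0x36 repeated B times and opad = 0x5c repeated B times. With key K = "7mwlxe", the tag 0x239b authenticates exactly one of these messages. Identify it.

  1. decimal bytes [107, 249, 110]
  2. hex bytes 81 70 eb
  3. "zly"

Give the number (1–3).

Key "7mwlxe" = 37 6d 77 6c 78 65 is exactly B = 6 bytes: K' = 37 6d 77 6c 78 65.
K' ⊕ ipad = 01 5b 41 5a 4e 53; K' ⊕ opad = 6b 31 2b 30 24 39.
m1: inner = H(01 5b 41 5a 4e 53 6b f9 6e) = 69 01; tag = H(6b 31 2b 30 24 39 69 01) = 239b ← matches
m2: inner = H(01 5b 41 5a 4e 53 81 70 eb) = fc 78; tag = H(6b 31 2b 30 24 39 fc 78) = b612
m3: inner = H(01 5b 41 5a 4e 53 7a 6c 79) = 83 74; tag = H(6b 31 2b 30 24 39 83 74) = 3d0e

1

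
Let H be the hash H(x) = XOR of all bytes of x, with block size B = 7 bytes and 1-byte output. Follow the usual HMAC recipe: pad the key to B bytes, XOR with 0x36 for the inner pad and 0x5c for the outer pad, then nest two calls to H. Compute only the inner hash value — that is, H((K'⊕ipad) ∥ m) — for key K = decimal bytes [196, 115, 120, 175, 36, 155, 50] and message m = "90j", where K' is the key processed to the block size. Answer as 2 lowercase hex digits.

b8

Key decimal bytes [196, 115, 120, 175, 36, 155, 50] = c4 73 78 af 24 9b 32 is exactly B = 7 bytes: K' = c4 73 78 af 24 9b 32.
K' ⊕ ipad = f2 45 4e 99 12 ad 04.
Inner input = f2 45 4e 99 12 ad 04 ∥ 39 30 6a.
Inner hash: XOR f2⊕45⊕4e⊕99⊕12⊕ad⊕04⊕39⊕30⊕6a = b8.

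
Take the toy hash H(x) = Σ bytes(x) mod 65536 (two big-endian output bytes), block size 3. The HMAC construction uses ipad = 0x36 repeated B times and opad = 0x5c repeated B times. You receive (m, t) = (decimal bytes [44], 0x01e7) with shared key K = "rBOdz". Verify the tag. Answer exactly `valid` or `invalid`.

valid

Key "rBOdz" = 72 42 4f 64 7a is 5 bytes > B = 3, so hash it first: H(key) = 01 e1, then zero-pad to 3 bytes: K' = 01 e1 00.
K' ⊕ ipad = 37 d7 36; K' ⊕ opad = 5d bd 5c.
Inner hash: sum = 55+215+54+44 = 368 → 01 70.
Outer hash (recomputed tag): sum = 93+189+92+1+112 = 487 → 01 e7.
Recomputed tag = 01e7; claimed = 01e7 → match.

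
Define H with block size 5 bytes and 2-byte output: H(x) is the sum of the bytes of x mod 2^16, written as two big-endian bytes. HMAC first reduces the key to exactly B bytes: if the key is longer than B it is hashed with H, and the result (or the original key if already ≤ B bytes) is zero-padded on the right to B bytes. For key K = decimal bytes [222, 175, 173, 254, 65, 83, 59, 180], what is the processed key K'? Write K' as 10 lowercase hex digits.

|K| = 8 > B = 5, so first hash the key.
H(K): sum = 222+175+173+254+65+83+59+180 = 1211 → 04 bb.
Zero-pad H(K) = 04 bb to 5 bytes: K' = 04 bb 00 00 00.

04bb000000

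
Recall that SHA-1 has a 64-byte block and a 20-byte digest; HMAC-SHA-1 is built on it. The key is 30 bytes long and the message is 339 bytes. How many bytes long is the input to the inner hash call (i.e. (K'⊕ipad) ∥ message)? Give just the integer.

403

Key is 30 ≤ 64 bytes, zero-padded: |K'| = 64.
Inner input = (K'⊕ipad) ∥ m → 64 + 339 = 403 bytes.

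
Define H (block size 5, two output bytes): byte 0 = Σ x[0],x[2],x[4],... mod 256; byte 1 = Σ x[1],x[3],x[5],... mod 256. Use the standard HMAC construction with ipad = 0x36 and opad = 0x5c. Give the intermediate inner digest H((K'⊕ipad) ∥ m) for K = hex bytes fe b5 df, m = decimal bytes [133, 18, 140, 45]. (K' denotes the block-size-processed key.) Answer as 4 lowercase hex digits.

Key hex bytes fe b5 df is 3 bytes ≤ B = 5; zero-pad to 5 bytes: K' = fe b5 df 00 00.
K' ⊕ ipad = c8 83 e9 36 36.
Inner input = c8 83 e9 36 36 ∥ 85 12 8c 2d.
Inner hash: even-index sum = 550 mod 256 = 38; odd-index sum = 458 mod 256 = 202 → 26 ca.

26ca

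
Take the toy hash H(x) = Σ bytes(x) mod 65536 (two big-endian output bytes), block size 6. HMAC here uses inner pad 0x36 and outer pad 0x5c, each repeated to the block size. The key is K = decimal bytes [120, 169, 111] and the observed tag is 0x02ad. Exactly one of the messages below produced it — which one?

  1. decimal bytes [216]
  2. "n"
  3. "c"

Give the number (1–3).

3

Key decimal bytes [120, 169, 111] = 78 a9 6f is 3 bytes ≤ B = 6; zero-pad to 6 bytes: K' = 78 a9 6f 00 00 00.
K' ⊕ ipad = 4e 9f 59 36 36 36; K' ⊕ opad = 24 f5 33 5c 5c 5c.
m1: inner = H(4e 9f 59 36 36 36 d8) = 02 c0; tag = H(24 f5 33 5c 5c 5c 02 c0) = 0322
m2: inner = H(4e 9f 59 36 36 36 6e) = 02 56; tag = H(24 f5 33 5c 5c 5c 02 56) = 02b8
m3: inner = H(4e 9f 59 36 36 36 63) = 02 4b; tag = H(24 f5 33 5c 5c 5c 02 4b) = 02ad ← matches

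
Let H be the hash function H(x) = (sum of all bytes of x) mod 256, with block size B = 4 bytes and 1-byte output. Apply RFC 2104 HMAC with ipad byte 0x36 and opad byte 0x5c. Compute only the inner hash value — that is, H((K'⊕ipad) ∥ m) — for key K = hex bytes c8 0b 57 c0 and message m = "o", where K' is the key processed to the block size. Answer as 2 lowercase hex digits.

Key hex bytes c8 0b 57 c0 is exactly B = 4 bytes: K' = c8 0b 57 c0.
K' ⊕ ipad = fe 3d 61 f6.
Inner input = fe 3d 61 f6 ∥ 6f.
Inner hash: sum = 254+61+97+246+111 = 769; mod 256 = 1 → 01.

01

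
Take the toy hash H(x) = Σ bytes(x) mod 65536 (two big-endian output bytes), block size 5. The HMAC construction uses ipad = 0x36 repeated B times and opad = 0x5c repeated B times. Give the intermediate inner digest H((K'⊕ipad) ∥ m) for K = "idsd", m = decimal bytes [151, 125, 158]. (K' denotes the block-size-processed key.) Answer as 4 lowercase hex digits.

0330

Key "idsd" = 69 64 73 64 is 4 bytes ≤ B = 5; zero-pad to 5 bytes: K' = 69 64 73 64 00.
K' ⊕ ipad = 5f 52 45 52 36.
Inner input = 5f 52 45 52 36 ∥ 97 7d 9e.
Inner hash: sum = 95+82+69+82+54+151+125+158 = 816 → 03 30.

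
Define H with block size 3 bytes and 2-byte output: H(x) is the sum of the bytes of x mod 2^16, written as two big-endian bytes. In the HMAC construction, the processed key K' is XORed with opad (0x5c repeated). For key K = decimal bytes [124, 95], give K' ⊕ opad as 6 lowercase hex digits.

Key decimal bytes [124, 95] = 7c 5f is 2 bytes ≤ B = 3; zero-pad to 3 bytes: K' = 7c 5f 00.
XOR each byte with 0x5c: 7c⊕5c=20, 5f⊕5c=03, 00⊕5c=5c.

20035c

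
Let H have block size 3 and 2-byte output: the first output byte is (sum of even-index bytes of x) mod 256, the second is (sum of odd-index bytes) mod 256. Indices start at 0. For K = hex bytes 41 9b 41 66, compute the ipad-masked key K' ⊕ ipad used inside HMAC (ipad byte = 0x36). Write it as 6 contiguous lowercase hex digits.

Key hex bytes 41 9b 41 66 is 4 bytes > B = 3, so hash it first: H(key) = 82 01, then zero-pad to 3 bytes: K' = 82 01 00.
XOR each byte with 0x36: 82⊕36=b4, 01⊕36=37, 00⊕36=36.

b43736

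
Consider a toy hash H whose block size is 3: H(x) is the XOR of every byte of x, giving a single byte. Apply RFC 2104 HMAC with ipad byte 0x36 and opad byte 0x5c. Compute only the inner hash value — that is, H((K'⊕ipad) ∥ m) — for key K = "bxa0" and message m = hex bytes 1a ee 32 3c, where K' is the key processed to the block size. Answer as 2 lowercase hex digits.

Key "bxa0" = 62 78 61 30 is 4 bytes > B = 3, so hash it first: H(key) = 4b, then zero-pad to 3 bytes: K' = 4b 00 00.
K' ⊕ ipad = 7d 36 36.
Inner input = 7d 36 36 ∥ 1a ee 32 3c.
Inner hash: XOR 7d⊕36⊕36⊕1a⊕ee⊕32⊕3c = 87.

87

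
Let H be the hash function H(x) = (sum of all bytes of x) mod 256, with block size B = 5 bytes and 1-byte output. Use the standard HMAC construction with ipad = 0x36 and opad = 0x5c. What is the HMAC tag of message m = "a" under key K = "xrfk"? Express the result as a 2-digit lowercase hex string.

f5

Key "xrfk" = 78 72 66 6b is 4 bytes ≤ B = 5; zero-pad to 5 bytes: K' = 78 72 66 6b 00.
K' ⊕ ipad = 4e 44 50 5d 36.  K' ⊕ opad = 24 2e 3a 37 5c.
Inner input = (K'⊕ipad) ∥ m = 4e 44 50 5d 36 ∥ 61.
Inner hash: sum = 78+68+80+93+54+97 = 470; mod 256 = 214 → d6.
Outer input = (K'⊕opad) ∥ inner = 24 2e 3a 37 5c ∥ d6.
Outer hash (tag): sum = 36+46+58+55+92+214 = 501; mod 256 = 245 → f5.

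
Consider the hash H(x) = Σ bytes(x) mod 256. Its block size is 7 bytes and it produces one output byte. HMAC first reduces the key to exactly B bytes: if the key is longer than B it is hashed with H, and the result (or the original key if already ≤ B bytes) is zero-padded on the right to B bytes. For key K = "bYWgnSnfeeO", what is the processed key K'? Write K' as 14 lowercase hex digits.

27000000000000

|K| = 11 > B = 7, so first hash the key.
H(K): sum = 98+89+87+103+110+83+110+102+101+101+79 = 1063; mod 256 = 39 → 27.
Zero-pad H(K) = 27 to 7 bytes: K' = 27 00 00 00 00 00 00.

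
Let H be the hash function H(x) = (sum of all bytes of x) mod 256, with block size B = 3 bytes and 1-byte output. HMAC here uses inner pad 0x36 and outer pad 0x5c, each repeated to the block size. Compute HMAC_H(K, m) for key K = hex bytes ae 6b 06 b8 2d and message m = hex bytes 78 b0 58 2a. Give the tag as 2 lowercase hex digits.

58

Key hex bytes ae 6b 06 b8 2d is 5 bytes > B = 3, so hash it first: H(key) = 04, then zero-pad to 3 bytes: K' = 04 00 00.
K' ⊕ ipad = 32 36 36.  K' ⊕ opad = 58 5c 5c.
Inner input = (K'⊕ipad) ∥ m = 32 36 36 ∥ 78 b0 58 2a.
Inner hash: sum = 50+54+54+120+176+88+42 = 584; mod 256 = 72 → 48.
Outer input = (K'⊕opad) ∥ inner = 58 5c 5c ∥ 48.
Outer hash (tag): sum = 88+92+92+72 = 344; mod 256 = 88 → 58.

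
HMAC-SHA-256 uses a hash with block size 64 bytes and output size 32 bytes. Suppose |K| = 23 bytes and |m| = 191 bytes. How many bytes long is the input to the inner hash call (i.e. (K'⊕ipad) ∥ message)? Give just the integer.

255

Key is 23 ≤ 64 bytes, zero-padded: |K'| = 64.
Inner input = (K'⊕ipad) ∥ m → 64 + 191 = 255 bytes.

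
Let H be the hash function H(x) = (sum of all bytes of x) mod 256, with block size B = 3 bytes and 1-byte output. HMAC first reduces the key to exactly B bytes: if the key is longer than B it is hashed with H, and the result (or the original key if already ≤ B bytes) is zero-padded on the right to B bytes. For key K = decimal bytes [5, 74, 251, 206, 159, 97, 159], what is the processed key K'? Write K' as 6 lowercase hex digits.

|K| = 7 > B = 3, so first hash the key.
H(K): sum = 5+74+251+206+159+97+159 = 951; mod 256 = 183 → b7.
Zero-pad H(K) = b7 to 3 bytes: K' = b7 00 00.

b70000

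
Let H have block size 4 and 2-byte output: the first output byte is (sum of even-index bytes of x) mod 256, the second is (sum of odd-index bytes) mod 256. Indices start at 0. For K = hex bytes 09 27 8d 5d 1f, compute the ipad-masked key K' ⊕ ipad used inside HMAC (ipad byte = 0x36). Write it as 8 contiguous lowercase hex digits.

Key hex bytes 09 27 8d 5d 1f is 5 bytes > B = 4, so hash it first: H(key) = b5 84, then zero-pad to 4 bytes: K' = b5 84 00 00.
XOR each byte with 0x36: b5⊕36=83, 84⊕36=b2, 00⊕36=36, 00⊕36=36.

83b23636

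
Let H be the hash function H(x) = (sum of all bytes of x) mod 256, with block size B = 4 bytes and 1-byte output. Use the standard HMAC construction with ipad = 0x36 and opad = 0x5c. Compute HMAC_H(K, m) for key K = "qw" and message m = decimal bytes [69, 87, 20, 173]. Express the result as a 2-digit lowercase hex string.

61

Key "qw" = 71 77 is 2 bytes ≤ B = 4; zero-pad to 4 bytes: K' = 71 77 00 00.
K' ⊕ ipad = 47 41 36 36.  K' ⊕ opad = 2d 2b 5c 5c.
Inner input = (K'⊕ipad) ∥ m = 47 41 36 36 ∥ 45 57 14 ad.
Inner hash: sum = 71+65+54+54+69+87+20+173 = 593; mod 256 = 81 → 51.
Outer input = (K'⊕opad) ∥ inner = 2d 2b 5c 5c ∥ 51.
Outer hash (tag): sum = 45+43+92+92+81 = 353; mod 256 = 97 → 61.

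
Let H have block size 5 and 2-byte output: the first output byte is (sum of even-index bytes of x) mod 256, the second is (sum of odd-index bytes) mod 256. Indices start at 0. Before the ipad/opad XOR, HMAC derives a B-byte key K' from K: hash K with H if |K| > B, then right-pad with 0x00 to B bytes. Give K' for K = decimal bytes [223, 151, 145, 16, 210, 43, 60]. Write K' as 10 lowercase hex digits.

|K| = 7 > B = 5, so first hash the key.
H(K): even-index sum = 638 mod 256 = 126; odd-index sum = 210 mod 256 = 210 → 7e d2.
Zero-pad H(K) = 7e d2 to 5 bytes: K' = 7e d2 00 00 00.

7ed2000000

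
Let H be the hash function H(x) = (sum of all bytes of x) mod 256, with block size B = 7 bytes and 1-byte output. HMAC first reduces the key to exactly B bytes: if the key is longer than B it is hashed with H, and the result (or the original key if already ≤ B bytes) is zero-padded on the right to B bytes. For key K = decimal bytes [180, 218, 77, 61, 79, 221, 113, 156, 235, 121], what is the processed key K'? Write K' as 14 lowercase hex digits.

|K| = 10 > B = 7, so first hash the key.
H(K): sum = 180+218+77+61+79+221+113+156+235+121 = 1461; mod 256 = 181 → b5.
Zero-pad H(K) = b5 to 7 bytes: K' = b5 00 00 00 00 00 00.

b5000000000000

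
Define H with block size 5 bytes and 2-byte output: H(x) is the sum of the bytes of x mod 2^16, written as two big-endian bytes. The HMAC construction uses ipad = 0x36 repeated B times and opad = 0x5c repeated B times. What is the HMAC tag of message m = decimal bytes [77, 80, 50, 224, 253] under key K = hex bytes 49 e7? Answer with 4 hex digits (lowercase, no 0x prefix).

Key hex bytes 49 e7 is 2 bytes ≤ B = 5; zero-pad to 5 bytes: K' = 49 e7 00 00 00.
K' ⊕ ipad = 7f d1 36 36 36.  K' ⊕ opad = 15 bb 5c 5c 5c.
Inner input = (K'⊕ipad) ∥ m = 7f d1 36 36 36 ∥ 4d 50 32 e0 fd.
Inner hash: sum = 127+209+54+54+54+77+80+50+224+253 = 1182 → 04 9e.
Outer input = (K'⊕opad) ∥ inner = 15 bb 5c 5c 5c ∥ 04 9e.
Outer hash (tag): sum = 21+187+92+92+92+4+158 = 646 → 02 86.

0286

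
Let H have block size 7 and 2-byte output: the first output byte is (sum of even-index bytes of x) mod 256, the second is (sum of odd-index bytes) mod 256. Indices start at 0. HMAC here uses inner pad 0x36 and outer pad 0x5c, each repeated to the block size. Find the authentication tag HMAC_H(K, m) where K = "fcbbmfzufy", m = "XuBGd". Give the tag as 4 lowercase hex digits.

f67e

Key "fcbbmfzufy" = 66 63 62 62 6d 66 7a 75 66 79 is 10 bytes > B = 7, so hash it first: H(key) = 15 19, then zero-pad to 7 bytes: K' = 15 19 00 00 00 00 00.
K' ⊕ ipad = 23 2f 36 36 36 36 36.  K' ⊕ opad = 49 45 5c 5c 5c 5c 5c.
Inner input = (K'⊕ipad) ∥ m = 23 2f 36 36 36 36 36 ∥ 58 75 42 47 64.
Inner hash: even-index sum = 385 mod 256 = 129; odd-index sum = 409 mod 256 = 153 → 81 99.
Outer input = (K'⊕opad) ∥ inner = 49 45 5c 5c 5c 5c 5c ∥ 81 99.
Outer hash (tag): even-index sum = 502 mod 256 = 246; odd-index sum = 382 mod 256 = 126 → f6 7e.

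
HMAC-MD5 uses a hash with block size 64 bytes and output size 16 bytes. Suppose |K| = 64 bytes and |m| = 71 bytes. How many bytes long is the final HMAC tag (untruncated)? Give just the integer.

The tag is one MD5 digest: 16 bytes.

16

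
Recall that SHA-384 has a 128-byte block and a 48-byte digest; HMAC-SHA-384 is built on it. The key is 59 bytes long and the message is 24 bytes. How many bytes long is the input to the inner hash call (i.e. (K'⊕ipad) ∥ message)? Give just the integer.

Key is 59 ≤ 128 bytes, zero-padded: |K'| = 128.
Inner input = (K'⊕ipad) ∥ m → 128 + 24 = 152 bytes.

152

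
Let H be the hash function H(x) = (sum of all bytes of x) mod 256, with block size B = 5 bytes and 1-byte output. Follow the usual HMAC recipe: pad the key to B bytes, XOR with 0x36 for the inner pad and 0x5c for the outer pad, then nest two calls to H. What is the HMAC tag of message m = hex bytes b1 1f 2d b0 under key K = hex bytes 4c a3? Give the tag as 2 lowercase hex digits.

81

Key hex bytes 4c a3 is 2 bytes ≤ B = 5; zero-pad to 5 bytes: K' = 4c a3 00 00 00.
K' ⊕ ipad = 7a 95 36 36 36.  K' ⊕ opad = 10 ff 5c 5c 5c.
Inner input = (K'⊕ipad) ∥ m = 7a 95 36 36 36 ∥ b1 1f 2d b0.
Inner hash: sum = 122+149+54+54+54+177+31+45+176 = 862; mod 256 = 94 → 5e.
Outer input = (K'⊕opad) ∥ inner = 10 ff 5c 5c 5c ∥ 5e.
Outer hash (tag): sum = 16+255+92+92+92+94 = 641; mod 256 = 129 → 81.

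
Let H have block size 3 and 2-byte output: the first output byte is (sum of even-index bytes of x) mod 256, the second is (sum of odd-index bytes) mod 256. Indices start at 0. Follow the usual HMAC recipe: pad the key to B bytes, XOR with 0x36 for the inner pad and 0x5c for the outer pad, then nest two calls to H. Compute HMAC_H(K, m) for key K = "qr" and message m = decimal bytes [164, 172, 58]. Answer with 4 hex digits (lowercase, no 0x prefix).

Key "qr" = 71 72 is 2 bytes ≤ B = 3; zero-pad to 3 bytes: K' = 71 72 00.
K' ⊕ ipad = 47 44 36.  K' ⊕ opad = 2d 2e 5c.
Inner input = (K'⊕ipad) ∥ m = 47 44 36 ∥ a4 ac 3a.
Inner hash: even-index sum = 297 mod 256 = 41; odd-index sum = 290 mod 256 = 34 → 29 22.
Outer input = (K'⊕opad) ∥ inner = 2d 2e 5c ∥ 29 22.
Outer hash (tag): even-index sum = 171 mod 256 = 171; odd-index sum = 87 mod 256 = 87 → ab 57.

ab57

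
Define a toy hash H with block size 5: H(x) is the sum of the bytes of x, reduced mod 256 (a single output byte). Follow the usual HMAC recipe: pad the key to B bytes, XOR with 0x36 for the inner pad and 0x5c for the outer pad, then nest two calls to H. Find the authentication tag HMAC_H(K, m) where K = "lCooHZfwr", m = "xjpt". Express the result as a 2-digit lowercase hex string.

Key "lCooHZfwr" = 6c 43 6f 6f 48 5a 66 77 72 is 9 bytes > B = 5, so hash it first: H(key) = 7e, then zero-pad to 5 bytes: K' = 7e 00 00 00 00.
K' ⊕ ipad = 48 36 36 36 36.  K' ⊕ opad = 22 5c 5c 5c 5c.
Inner input = (K'⊕ipad) ∥ m = 48 36 36 36 36 ∥ 78 6a 70 74.
Inner hash: sum = 72+54+54+54+54+120+106+112+116 = 742; mod 256 = 230 → e6.
Outer input = (K'⊕opad) ∥ inner = 22 5c 5c 5c 5c ∥ e6.
Outer hash (tag): sum = 34+92+92+92+92+230 = 632; mod 256 = 120 → 78.

78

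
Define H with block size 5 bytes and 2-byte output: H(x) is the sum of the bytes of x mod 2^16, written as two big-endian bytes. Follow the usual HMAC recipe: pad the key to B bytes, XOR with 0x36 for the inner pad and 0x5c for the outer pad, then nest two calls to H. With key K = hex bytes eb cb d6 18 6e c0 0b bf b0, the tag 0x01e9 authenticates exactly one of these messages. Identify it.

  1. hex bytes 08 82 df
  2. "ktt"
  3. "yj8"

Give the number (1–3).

Key hex bytes eb cb d6 18 6e c0 0b bf b0 is 9 bytes > B = 5, so hash it first: H(key) = 05 4c, then zero-pad to 5 bytes: K' = 05 4c 00 00 00.
K' ⊕ ipad = 33 7a 36 36 36; K' ⊕ opad = 59 10 5c 5c 5c.
m1: inner = H(33 7a 36 36 36 08 82 df) = 02 b8; tag = H(59 10 5c 5c 5c 02 b8) = 0237
m2: inner = H(33 7a 36 36 36 6b 74 74) = 02 a2; tag = H(59 10 5c 5c 5c 02 a2) = 0221
m3: inner = H(33 7a 36 36 36 79 6a 38) = 02 6a; tag = H(59 10 5c 5c 5c 02 6a) = 01e9 ← matches

3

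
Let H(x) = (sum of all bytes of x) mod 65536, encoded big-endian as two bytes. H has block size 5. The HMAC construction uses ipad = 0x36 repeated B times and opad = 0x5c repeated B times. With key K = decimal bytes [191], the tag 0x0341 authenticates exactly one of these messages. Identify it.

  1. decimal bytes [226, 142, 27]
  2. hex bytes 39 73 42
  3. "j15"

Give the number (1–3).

Key decimal bytes [191] = bf is 1 byte ≤ B = 5; zero-pad to 5 bytes: K' = bf 00 00 00 00.
K' ⊕ ipad = 89 36 36 36 36; K' ⊕ opad = e3 5c 5c 5c 5c.
m1: inner = H(89 36 36 36 36 e2 8e 1b) = 02 ec; tag = H(e3 5c 5c 5c 5c 02 ec) = 0341 ← matches
m2: inner = H(89 36 36 36 36 39 73 42) = 02 4f; tag = H(e3 5c 5c 5c 5c 02 4f) = 02a4
m3: inner = H(89 36 36 36 36 6a 31 35) = 02 31; tag = H(e3 5c 5c 5c 5c 02 31) = 0286

1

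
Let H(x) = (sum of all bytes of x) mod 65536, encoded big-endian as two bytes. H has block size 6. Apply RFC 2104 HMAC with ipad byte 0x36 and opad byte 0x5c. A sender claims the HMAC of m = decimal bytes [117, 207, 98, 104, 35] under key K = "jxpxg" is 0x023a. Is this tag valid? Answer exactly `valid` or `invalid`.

valid

Key "jxpxg" = 6a 78 70 78 67 is 5 bytes ≤ B = 6; zero-pad to 6 bytes: K' = 6a 78 70 78 67 00.
K' ⊕ ipad = 5c 4e 46 4e 51 36; K' ⊕ opad = 36 24 2c 24 3b 5c.
Inner hash: sum = 92+78+70+78+81+54+117+207+98+104+35 = 1014 → 03 f6.
Outer hash (recomputed tag): sum = 54+36+44+36+59+92+3+246 = 570 → 02 3a.
Recomputed tag = 023a; claimed = 023a → match.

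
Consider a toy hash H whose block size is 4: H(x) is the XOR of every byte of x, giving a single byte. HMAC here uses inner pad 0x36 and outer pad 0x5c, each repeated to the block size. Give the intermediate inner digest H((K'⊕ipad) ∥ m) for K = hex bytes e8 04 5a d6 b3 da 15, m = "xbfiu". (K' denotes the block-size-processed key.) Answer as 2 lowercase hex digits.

7c

Key hex bytes e8 04 5a d6 b3 da 15 is 7 bytes > B = 4, so hash it first: H(key) = 1c, then zero-pad to 4 bytes: K' = 1c 00 00 00.
K' ⊕ ipad = 2a 36 36 36.
Inner input = 2a 36 36 36 ∥ 78 62 66 69 75.
Inner hash: XOR 2a⊕36⊕36⊕36⊕78⊕62⊕66⊕69⊕75 = 7c.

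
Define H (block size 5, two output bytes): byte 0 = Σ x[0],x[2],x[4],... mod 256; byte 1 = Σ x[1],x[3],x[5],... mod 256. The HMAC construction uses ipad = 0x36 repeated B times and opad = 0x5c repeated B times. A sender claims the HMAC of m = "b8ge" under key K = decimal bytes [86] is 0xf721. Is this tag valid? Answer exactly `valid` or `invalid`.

Key decimal bytes [86] = 56 is 1 byte ≤ B = 5; zero-pad to 5 bytes: K' = 56 00 00 00 00.
K' ⊕ ipad = 60 36 36 36 36; K' ⊕ opad = 0a 5c 5c 5c 5c.
Inner hash: even-index sum = 361 mod 256 = 105; odd-index sum = 309 mod 256 = 53 → 69 35.
Outer hash (recomputed tag): even-index sum = 247 mod 256 = 247; odd-index sum = 289 mod 256 = 33 → f7 21.
Recomputed tag = f721; claimed = f721 → match.

valid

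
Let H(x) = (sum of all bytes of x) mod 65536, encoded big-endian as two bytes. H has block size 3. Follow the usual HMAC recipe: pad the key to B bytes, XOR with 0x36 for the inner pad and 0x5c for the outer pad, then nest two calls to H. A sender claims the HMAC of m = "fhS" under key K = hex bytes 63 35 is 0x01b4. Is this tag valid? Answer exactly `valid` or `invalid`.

Key hex bytes 63 35 is 2 bytes ≤ B = 3; zero-pad to 3 bytes: K' = 63 35 00.
K' ⊕ ipad = 55 03 36; K' ⊕ opad = 3f 69 5c.
Inner hash: sum = 85+3+54+102+104+83 = 431 → 01 af.
Outer hash (recomputed tag): sum = 63+105+92+1+175 = 436 → 01 b4.
Recomputed tag = 01b4; claimed = 01b4 → match.

valid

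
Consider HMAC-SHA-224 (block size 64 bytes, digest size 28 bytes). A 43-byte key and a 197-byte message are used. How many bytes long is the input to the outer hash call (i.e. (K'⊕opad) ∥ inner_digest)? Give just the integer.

Key is 43 ≤ 64 bytes, zero-padded: |K'| = 64.
Outer input = (K'⊕opad) ∥ H(inner) → 64 + 28 = 92 bytes.

92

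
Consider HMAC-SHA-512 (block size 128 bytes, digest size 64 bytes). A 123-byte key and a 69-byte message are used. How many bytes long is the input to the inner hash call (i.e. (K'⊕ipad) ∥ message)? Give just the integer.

197

Key is 123 ≤ 128 bytes, zero-padded: |K'| = 128.
Inner input = (K'⊕ipad) ∥ m → 128 + 69 = 197 bytes.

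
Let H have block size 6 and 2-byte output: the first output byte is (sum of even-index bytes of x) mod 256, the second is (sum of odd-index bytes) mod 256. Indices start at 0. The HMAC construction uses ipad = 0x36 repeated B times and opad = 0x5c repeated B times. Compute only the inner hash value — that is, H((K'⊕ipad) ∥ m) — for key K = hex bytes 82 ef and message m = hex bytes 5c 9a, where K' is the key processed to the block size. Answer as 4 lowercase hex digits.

7cdf

Key hex bytes 82 ef is 2 bytes ≤ B = 6; zero-pad to 6 bytes: K' = 82 ef 00 00 00 00.
K' ⊕ ipad = b4 d9 36 36 36 36.
Inner input = b4 d9 36 36 36 36 ∥ 5c 9a.
Inner hash: even-index sum = 380 mod 256 = 124; odd-index sum = 479 mod 256 = 223 → 7c df.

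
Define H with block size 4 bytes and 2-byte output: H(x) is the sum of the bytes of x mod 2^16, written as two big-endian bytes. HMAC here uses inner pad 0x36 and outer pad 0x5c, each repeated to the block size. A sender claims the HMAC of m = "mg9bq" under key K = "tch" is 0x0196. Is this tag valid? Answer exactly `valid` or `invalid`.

Key "tch" = 74 63 68 is 3 bytes ≤ B = 4; zero-pad to 4 bytes: K' = 74 63 68 00.
K' ⊕ ipad = 42 55 5e 36; K' ⊕ opad = 28 3f 34 5c.
Inner hash: sum = 66+85+94+54+109+103+57+98+113 = 779 → 03 0b.
Outer hash (recomputed tag): sum = 40+63+52+92+3+11 = 261 → 01 05.
Recomputed tag = 0105; claimed = 0196 → mismatch.

invalid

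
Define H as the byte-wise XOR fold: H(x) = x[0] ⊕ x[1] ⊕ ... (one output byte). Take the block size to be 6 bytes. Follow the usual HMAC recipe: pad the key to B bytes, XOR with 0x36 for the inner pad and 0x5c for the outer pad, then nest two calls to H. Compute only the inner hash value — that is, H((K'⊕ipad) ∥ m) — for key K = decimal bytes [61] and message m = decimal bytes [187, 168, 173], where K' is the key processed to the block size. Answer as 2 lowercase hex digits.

Key decimal bytes [61] = 3d is 1 byte ≤ B = 6; zero-pad to 6 bytes: K' = 3d 00 00 00 00 00.
K' ⊕ ipad = 0b 36 36 36 36 36.
Inner input = 0b 36 36 36 36 36 ∥ bb a8 ad.
Inner hash: XOR 0b⊕36⊕36⊕36⊕36⊕36⊕bb⊕a8⊕ad = 83.

83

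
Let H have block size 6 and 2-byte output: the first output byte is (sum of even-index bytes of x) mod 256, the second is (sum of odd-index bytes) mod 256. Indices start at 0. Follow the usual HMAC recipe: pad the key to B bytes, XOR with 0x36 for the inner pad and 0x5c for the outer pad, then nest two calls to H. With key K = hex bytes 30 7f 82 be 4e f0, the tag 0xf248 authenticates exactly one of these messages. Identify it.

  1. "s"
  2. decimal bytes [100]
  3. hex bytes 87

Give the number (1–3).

Key hex bytes 30 7f 82 be 4e f0 is exactly B = 6 bytes: K' = 30 7f 82 be 4e f0.
K' ⊕ ipad = 06 49 b4 88 78 c6; K' ⊕ opad = 6c 23 de e2 12 ac.
m1: inner = H(06 49 b4 88 78 c6 73) = a5 97; tag = H(6c 23 de e2 12 ac a5 97) = 0148
m2: inner = H(06 49 b4 88 78 c6 64) = 96 97; tag = H(6c 23 de e2 12 ac 96 97) = f248 ← matches
m3: inner = H(06 49 b4 88 78 c6 87) = b9 97; tag = H(6c 23 de e2 12 ac b9 97) = 1548

2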